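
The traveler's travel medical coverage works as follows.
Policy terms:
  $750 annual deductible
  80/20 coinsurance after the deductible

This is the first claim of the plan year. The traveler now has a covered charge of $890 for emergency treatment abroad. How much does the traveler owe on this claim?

$778

Deductible not yet touched, so the first $750 of the bill goes to the deductible.
That leaves $890 − $750 = $140 for coinsurance.
Traveler's 20% share of $140 is $28.
Traveler responsibility: $750 + $28 = $778.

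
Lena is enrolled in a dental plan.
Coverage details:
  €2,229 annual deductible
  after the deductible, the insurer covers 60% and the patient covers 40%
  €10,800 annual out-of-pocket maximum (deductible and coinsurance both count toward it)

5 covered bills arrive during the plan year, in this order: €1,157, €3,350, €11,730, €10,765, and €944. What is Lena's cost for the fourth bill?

Claim 1 — €1,157: fully absorbed by the deductible. Cost to patient: €1,157. OOP to date €1,157.
Claim 2 — €3,350: €1,072 to deductible, leaving €2,278; coinsurance €2,278 × 40% = €911.20. Cost to patient: €1,983.20. OOP to date €3,140.20.
Claim 3 — €11,730: deductible met; 40% of €11,730 = €4,692. Patient owes €4,692 (running OOP €7,832.20).
Claim 4 — €10,765: deductible met; 40% of €10,765 = €4,306. That would push OOP to €12,138.20, over the €10,800 cap, so patient pays €10,800 − €7,832.20 = €2,967.80.

€2,967.80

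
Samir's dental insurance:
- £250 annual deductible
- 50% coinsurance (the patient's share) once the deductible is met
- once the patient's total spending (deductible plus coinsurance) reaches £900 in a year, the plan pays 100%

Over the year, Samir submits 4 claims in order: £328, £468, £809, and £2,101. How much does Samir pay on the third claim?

Bill 1, £328: deductible takes £250, £78 remains; 50% of £78 = £39. Cost to patient: £289. OOP to date £289.
Bill 2, £468: deductible already satisfied, so patient's share is 50% × £468 = £234. Cost to patient: £234. OOP to date £523.
Bill 3, £809: deductible already satisfied, so patient's share is 50% × £809 = £404.50. Adding that to £523 gives £927.50, past the £900 cap; patient pays only £900 − £523 = £377.

£377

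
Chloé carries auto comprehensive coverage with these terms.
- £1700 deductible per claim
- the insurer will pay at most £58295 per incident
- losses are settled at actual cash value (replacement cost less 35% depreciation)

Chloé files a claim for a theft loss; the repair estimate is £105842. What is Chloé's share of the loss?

Actual cash value after 35% depreciation: £105842 × 65% = £68797.30.
Less the £1700 deductible: £68797.30 − £1700 = £67097.30.
The £58295 per-incident cap binds; insurer pays £58295.
Out of pocket: £105842 − £58295 = £47547.

£47547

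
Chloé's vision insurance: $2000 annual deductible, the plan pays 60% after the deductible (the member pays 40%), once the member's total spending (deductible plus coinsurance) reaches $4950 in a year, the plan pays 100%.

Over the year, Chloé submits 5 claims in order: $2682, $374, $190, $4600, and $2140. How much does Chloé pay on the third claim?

Bill 1, $2682: $2000 to deductible, leaving $682; 40% of $682 = $272.80. Member owes $2272.80 (running OOP $2272.80).
Bill 2, $374: 40% coinsurance on $374 = $149.60. Member owes $149.60 (running OOP $2422.40).
Bill 3, $190: 40% coinsurance on $190 = $76. Member owes $76 (running OOP $2498.40).

$76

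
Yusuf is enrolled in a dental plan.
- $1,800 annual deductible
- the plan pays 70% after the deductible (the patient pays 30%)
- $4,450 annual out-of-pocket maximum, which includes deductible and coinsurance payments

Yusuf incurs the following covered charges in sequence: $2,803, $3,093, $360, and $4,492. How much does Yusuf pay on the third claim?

$108

#1 ($2,803): $1,800 to deductible, leaving $1,003; coinsurance $1,003 × 30% = $300.90. Patient owes $2,100.90 (running OOP $2,100.90).
#2 ($3,093): deductible already satisfied, so patient's share is 30% × $3,093 = $927.90. Patient owes $927.90 (running OOP $3,028.80).
#3 ($360): deductible already satisfied, so patient's share is 30% × $360 = $108. Patient pays $108; OOP now $3,136.80.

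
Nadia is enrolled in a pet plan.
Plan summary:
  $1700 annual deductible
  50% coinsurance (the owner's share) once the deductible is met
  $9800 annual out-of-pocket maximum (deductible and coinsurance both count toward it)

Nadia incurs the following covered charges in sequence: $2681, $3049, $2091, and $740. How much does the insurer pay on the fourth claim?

Bill 1, $2681: $1700 finishes the deductible; $981 goes to coinsurance; owner's 50% is $490.50. Owner pays $2190.50; OOP now $2190.50. Plan pays $2681 − $2190.50 = $490.50.
Bill 2, $3049: 50% coinsurance on $3049 = $1524.50. Owner pays $1524.50; OOP now $3715. Insurer: $3049 − $1524.50 = $1524.50.
Bill 3, $2091: deductible met; 50% of $2091 = $1045.50. Owner owes $1045.50 (running OOP $4760.50). Insurer: $2091 − $1045.50 = $1045.50.
Bill 4, $740: deductible met; 50% of $740 = $370. Owner owes $370 (running OOP $5130.50). Insurer: $740 − $370 = $370.

$370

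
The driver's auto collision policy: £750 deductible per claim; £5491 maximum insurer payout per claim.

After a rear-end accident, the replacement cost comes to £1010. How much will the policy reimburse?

£260

Subtract the deductible: £1010 − £750 = £260.
That's under the £5491 cap, so the insurer reimburses the full £260.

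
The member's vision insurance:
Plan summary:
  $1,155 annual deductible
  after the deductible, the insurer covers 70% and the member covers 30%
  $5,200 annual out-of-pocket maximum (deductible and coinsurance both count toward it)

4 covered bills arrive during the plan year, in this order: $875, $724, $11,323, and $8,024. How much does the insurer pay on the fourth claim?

#1 ($875): entire amount goes to the deductible. Member pays $875; OOP now $875. Insurer: $875 − $875 = $0.
#2 ($724): $280 finishes the deductible; $444 goes to coinsurance; member's 30% is $133.20. Member pays $413.20; OOP now $1,288.20. Insurer: $724 − $413.20 = $310.80.
#3 ($11,323): 30% coinsurance on $11,323 = $3,396.90. Member pays $3,396.90; OOP now $4,685.10. Insurer: $11,323 − $3,396.90 = $7,926.10.
#4 ($8,024): 30% coinsurance on $8,024 = $2,407.20. That would push OOP to $7,092.30, over the $5,200 cap, so member pays $5,200 − $4,685.10 = $514.90. Insurer: $8,024 − $514.90 = $7,509.10.

$7,509.10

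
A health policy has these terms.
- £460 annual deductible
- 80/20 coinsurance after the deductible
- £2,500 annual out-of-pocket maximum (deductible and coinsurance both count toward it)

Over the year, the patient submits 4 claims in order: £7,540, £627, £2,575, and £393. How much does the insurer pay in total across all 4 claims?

£8,635

#1 (£7,540): £460 to deductible, leaving £7,080; 20% of £7,080 = £1,416. Patient owes £1,876 (running OOP £1,876). Plan pays £7,540 − £1,876 = £5,664.
#2 (£627): deductible already satisfied, so patient's share is 20% × £627 = £125.40. Patient owes £125.40 (running OOP £2,001.40). Insurer: £627 − £125.40 = £501.60.
#3 (£2,575): 20% coinsurance on £2,575 = £515. OOP would hit £2,516.40 > £2,500, so the cap limits the patient to £2,500 − £2,001.40 = £498.60. Insurer: £2,575 − £498.60 = £2,076.40.
#4 (£393): 20% coinsurance on £393 = £78.60. That would push OOP to £2,578.60, over the £2,500 cap, so patient pays £2,500 − £2,500 = £0. Plan pays £393 − £0 = £393.
Insurer total = bills − patient's total = £11,135 − £2,500 = £8,635.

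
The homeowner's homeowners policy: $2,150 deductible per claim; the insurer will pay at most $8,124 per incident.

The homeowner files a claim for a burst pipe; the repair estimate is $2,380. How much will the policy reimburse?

$230

After the deductible, $2,380 − $2,150 = $230 remains.
$230 ≤ $8,124, so the limit doesn't bind; insurer pays $230.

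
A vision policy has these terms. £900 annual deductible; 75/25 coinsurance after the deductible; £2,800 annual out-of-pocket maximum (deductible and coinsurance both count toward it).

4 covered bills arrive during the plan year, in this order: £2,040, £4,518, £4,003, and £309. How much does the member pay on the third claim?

Bill 1, £2,040: £900 to deductible, leaving £1,140; 25% of £1,140 = £285. Member pays £1,185; OOP now £1,185.
Bill 2, £4,518: deductible already satisfied, so member's share is 25% × £4,518 = £1,129.50. Member pays £1,129.50; OOP now £2,314.50.
Bill 3, £4,003: deductible met; 25% of £4,003 = £1,000.75. That would push OOP to £3,315.25, over the £2,800 cap, so member pays £2,800 − £2,314.50 = £485.50.

£485.50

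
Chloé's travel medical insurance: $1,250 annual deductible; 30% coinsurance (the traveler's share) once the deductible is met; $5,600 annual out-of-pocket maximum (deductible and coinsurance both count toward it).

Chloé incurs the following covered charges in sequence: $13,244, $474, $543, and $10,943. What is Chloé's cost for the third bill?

$162.90

Bill 1, $13,244: $1,250 finishes the deductible; $11,994 goes to coinsurance; 30% of $11,994 = $3,598.20. Traveler pays $4,848.20; OOP now $4,848.20.
Bill 2, $474: deductible already satisfied, so traveler's share is 30% × $474 = $142.20. Traveler pays $142.20; OOP now $4,990.40.
Bill 3, $543: 30% coinsurance on $543 = $162.90. Traveler pays $162.90; OOP now $5,153.30.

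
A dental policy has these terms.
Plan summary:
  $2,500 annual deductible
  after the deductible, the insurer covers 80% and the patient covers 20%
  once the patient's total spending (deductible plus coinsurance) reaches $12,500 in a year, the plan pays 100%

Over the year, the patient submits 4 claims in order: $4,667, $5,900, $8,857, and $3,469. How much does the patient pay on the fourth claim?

$693.80

Bill 1, $4,667: $2,500 to deductible, leaving $2,167; patient's 20% is $433.40. Patient owes $2,933.40 (running OOP $2,933.40).
Bill 2, $5,900: deductible already satisfied, so patient's share is 20% × $5,900 = $1,180. Patient pays $1,180; OOP now $4,113.40.
Bill 3, $8,857: deductible already satisfied, so patient's share is 20% × $8,857 = $1,771.40. Patient pays $1,771.40; OOP now $5,884.80.
Bill 4, $3,469: deductible already satisfied, so patient's share is 20% × $3,469 = $693.80. Patient owes $693.80 (running OOP $6,578.60).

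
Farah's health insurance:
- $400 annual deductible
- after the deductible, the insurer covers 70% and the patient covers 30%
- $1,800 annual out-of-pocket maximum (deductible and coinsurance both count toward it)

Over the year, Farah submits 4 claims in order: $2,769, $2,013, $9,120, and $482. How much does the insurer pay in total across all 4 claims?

Bill 1, $2,769: $400 finishes the deductible; $2,369 goes to coinsurance; patient's 30% is $710.70. Patient pays $1,110.70; OOP now $1,110.70. Insurer: $2,769 − $1,110.70 = $1,658.30.
Bill 2, $2,013: deductible already satisfied, so patient's share is 30% × $2,013 = $603.90. Patient pays $603.90; OOP now $1,714.60. Plan pays $2,013 − $603.90 = $1,409.10.
Bill 3, $9,120: deductible met; 30% of $9,120 = $2,736. That would push OOP to $4,450.60, over the $1,800 cap, so patient pays $1,800 − $1,714.60 = $85.40. Plan pays $9,120 − $85.40 = $9,034.60.
Bill 4, $482: deductible already satisfied, so patient's share is 30% × $482 = $144.60. OOP would hit $1,944.60 > $1,800, so the cap limits the patient to $1,800 − $1,800 = $0. Insurer: $482 − $0 = $482.
Insurer total: $1,658.30 + $1,409.10 + $9,034.60 + $482 = $12,584.

$12,584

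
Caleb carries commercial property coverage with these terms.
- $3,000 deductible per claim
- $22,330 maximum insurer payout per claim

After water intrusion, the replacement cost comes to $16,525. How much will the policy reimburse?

$13,525

Less the $3,000 deductible: $16,525 − $3,000 = $13,525.
$13,525 is within the $22,330 limit, so the insurer pays $13,525.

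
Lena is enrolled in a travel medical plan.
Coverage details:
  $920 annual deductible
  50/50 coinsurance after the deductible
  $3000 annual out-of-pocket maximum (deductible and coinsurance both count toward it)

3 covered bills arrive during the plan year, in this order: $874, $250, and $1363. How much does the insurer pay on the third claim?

$681.50

Claim 1 — $874: all of it applies to the deductible. Traveler pays $874; OOP now $874. Insurer: $874 − $874 = $0.
Claim 2 — $250: $46 to deductible, leaving $204; 50% of $204 = $102. Traveler owes $148 (running OOP $1022). Plan pays $250 − $148 = $102.
Claim 3 — $1363: 50% coinsurance on $1363 = $681.50. Cost to traveler: $681.50. OOP to date $1703.50. Insurer: $1363 − $681.50 = $681.50.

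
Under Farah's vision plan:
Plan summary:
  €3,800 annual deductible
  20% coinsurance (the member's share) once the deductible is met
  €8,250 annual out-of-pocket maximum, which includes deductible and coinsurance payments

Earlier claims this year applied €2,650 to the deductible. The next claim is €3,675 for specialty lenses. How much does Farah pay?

€1,655

€2,650 of the €3,800 deductible is already met, leaving €1,150.
That leaves €3,675 − €1,150 = €2,525 for coinsurance.
Member's 20% share of €2,525 is €505.
That puts the member's cost at €1,150 + €505 = €1,655 before any cap.
Total out-of-pocket so far would be €2,650 + €1,655 = €4,305, below the €8,250 cap — no reduction.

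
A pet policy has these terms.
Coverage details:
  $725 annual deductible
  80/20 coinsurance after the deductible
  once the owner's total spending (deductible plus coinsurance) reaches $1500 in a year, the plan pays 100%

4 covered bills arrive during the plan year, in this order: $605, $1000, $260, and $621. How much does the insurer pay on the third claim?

$208

#1 ($605): all of it applies to the deductible. Owner pays $605; OOP now $605. Insurer: $605 − $605 = $0.
#2 ($1000): $120 to deductible, leaving $880; owner's 20% is $176. Owner pays $296; OOP now $901. Plan pays $1000 − $296 = $704.
#3 ($260): deductible met; 20% of $260 = $52. Cost to owner: $52. OOP to date $953. Insurer: $260 − $52 = $208.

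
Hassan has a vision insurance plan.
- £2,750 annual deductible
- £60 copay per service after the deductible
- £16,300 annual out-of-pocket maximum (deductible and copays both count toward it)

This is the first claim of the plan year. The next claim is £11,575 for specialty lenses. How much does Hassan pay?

£2,810

The full £2,750 deductible is still open; £2,750 of this bill applies to it.
The remaining £8,825 (= £11,575 − £2,750) moves to the copay.
Copay on this service: £60.
That puts the member's cost at £2,750 + £60 = £2,810 before any cap.
Total out-of-pocket so far would be £0 + £2,810 = £2,810, below the £16,300 cap — no reduction.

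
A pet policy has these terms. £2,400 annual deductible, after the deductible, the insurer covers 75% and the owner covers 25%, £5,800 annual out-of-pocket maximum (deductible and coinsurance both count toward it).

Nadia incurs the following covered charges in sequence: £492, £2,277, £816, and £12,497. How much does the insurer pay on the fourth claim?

#1 (£492): entire amount goes to the deductible. Cost to owner: £492. OOP to date £492. Insurer: £492 − £492 = £0.
#2 (£2,277): £1,908 to deductible, leaving £369; owner's 25% is £92.25. Owner pays £2,000.25; OOP now £2,492.25. Plan pays £2,277 − £2,000.25 = £276.75.
#3 (£816): deductible already satisfied, so owner's share is 25% × £816 = £204. Cost to owner: £204. OOP to date £2,696.25. Plan pays £816 − £204 = £612.
#4 (£12,497): 25% coinsurance on £12,497 = £3,124.25. OOP would hit £5,820.50 > £5,800, so the cap limits the owner to £5,800 − £2,696.25 = £3,103.75. Insurer: £12,497 − £3,103.75 = £9,393.25.

£9,393.25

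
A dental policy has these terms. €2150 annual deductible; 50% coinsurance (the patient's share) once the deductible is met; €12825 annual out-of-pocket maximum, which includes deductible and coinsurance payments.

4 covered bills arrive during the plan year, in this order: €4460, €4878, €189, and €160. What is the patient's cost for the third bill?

Claim 1 (€4460): €2150 finishes the deductible; €2310 goes to coinsurance; patient's 50% is €1155. Patient owes €3305 (running OOP €3305).
Claim 2 (€4878): 50% coinsurance on €4878 = €2439. Cost to patient: €2439. OOP to date €5744.
Claim 3 (€189): deductible met; 50% of €189 = €94.50. Patient owes €94.50 (running OOP €5838.50).

€94.50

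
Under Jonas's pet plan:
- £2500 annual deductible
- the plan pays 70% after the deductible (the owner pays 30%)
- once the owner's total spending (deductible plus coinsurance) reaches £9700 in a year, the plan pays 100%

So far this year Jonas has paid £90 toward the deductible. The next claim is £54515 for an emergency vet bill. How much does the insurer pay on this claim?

£90 of the £2500 deductible is already met, leaving £2410.
After the £2410 deductible portion, £54515 − £2410 = £52105 is subject to coinsurance.
30% of £52105 = £15631.50 falls to the owner.
Owner responsibility before any cap: £2410 + £15631.50 = £18041.50.
Adding £18041.50 to the £90 already spent would give £18131.50, which exceeds the £9700 cap; the owner pays just £9700 − £90 = £9610.
The plan picks up £54515 − £9610 = £44905.

£44905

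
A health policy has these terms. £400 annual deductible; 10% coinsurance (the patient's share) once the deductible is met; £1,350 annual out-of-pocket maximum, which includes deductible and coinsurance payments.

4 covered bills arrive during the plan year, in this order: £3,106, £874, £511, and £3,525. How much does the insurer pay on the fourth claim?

Bill 1, £3,106: deductible takes £400, £2,706 remains; 10% of £2,706 = £270.60. Patient owes £670.60 (running OOP £670.60). Insurer: £3,106 − £670.60 = £2,435.40.
Bill 2, £874: 10% coinsurance on £874 = £87.40. Cost to patient: £87.40. OOP to date £758. Insurer: £874 − £87.40 = £786.60.
Bill 3, £511: deductible already satisfied, so patient's share is 10% × £511 = £51.10. Cost to patient: £51.10. OOP to date £809.10. Plan pays £511 − £51.10 = £459.90.
Bill 4, £3,525: deductible already satisfied, so patient's share is 10% × £3,525 = £352.50. Patient owes £352.50 (running OOP £1,161.60). Insurer: £3,525 − £352.50 = £3,172.50.

£3,172.50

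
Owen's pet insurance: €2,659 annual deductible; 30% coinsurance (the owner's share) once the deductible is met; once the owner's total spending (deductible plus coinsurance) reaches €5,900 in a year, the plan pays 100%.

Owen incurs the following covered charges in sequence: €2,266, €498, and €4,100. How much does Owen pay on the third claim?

#1 (€2,266): entire amount goes to the deductible. Owner owes €2,266 (running OOP €2,266).
#2 (€498): €393 finishes the deductible; €105 goes to coinsurance; owner's 30% is €31.50. Owner owes €424.50 (running OOP €2,690.50).
#3 (€4,100): deductible already satisfied, so owner's share is 30% × €4,100 = €1,230. Cost to owner: €1,230. OOP to date €3,920.50.

€1,230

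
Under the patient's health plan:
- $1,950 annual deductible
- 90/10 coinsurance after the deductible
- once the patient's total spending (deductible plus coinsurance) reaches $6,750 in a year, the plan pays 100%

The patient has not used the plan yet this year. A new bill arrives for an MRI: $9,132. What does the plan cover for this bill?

Nothing has been paid toward the $1,950 deductible, so the first $1,950 of this charge is applied there.
That leaves $9,132 − $1,950 = $7,182 for coinsurance.
Coinsurance: $7,182 × 10% = $718.20.
That puts the patient's cost at $1,950 + $718.20 = $2,668.20 before any cap.
Year-to-date out-of-pocket becomes $0 + $2,668.20 = $2,668.20, still under the $6,750 maximum, so no cap applies.
The plan picks up $9,132 − $2,668.20 = $6,463.80.

$6,463.80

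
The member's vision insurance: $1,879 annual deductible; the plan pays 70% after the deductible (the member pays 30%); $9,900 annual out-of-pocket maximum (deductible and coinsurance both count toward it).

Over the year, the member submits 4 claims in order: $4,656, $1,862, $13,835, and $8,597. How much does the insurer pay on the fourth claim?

Claim 1 ($4,656): $1,879 to deductible, leaving $2,777; 30% of $2,777 = $833.10. Member owes $2,712.10 (running OOP $2,712.10). Insurer: $4,656 − $2,712.10 = $1,943.90.
Claim 2 ($1,862): deductible met; 30% of $1,862 = $558.60. Member pays $558.60; OOP now $3,270.70. Insurer: $1,862 − $558.60 = $1,303.40.
Claim 3 ($13,835): 30% coinsurance on $13,835 = $4,150.50. Member pays $4,150.50; OOP now $7,421.20. Insurer: $13,835 − $4,150.50 = $9,684.50.
Claim 4 ($8,597): 30% coinsurance on $8,597 = $2,579.10. That would push OOP to $10,000.30, over the $9,900 cap, so member pays $9,900 − $7,421.20 = $2,478.80. Plan pays $8,597 − $2,478.80 = $6,118.20.

$6,118.20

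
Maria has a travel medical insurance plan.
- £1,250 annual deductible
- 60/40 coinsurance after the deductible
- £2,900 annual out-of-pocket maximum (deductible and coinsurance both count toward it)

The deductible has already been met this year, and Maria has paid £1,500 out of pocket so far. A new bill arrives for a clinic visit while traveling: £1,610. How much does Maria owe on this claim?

With the deductible met, the entire £1,610 is subject to coinsurance.
Coinsurance: £1,610 × 40% = £644.
Year-to-date out-of-pocket becomes £1,500 + £644 = £2,144, still under the £2,900 maximum, so no cap applies.

£644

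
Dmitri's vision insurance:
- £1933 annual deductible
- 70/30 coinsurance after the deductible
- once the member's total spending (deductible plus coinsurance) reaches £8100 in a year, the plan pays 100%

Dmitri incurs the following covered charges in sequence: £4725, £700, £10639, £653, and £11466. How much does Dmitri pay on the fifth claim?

#1 (£4725): £1933 to deductible, leaving £2792; member's 30% is £837.60. Member pays £2770.60; OOP now £2770.60.
#2 (£700): deductible met; 30% of £700 = £210. Member pays £210; OOP now £2980.60.
#3 (£10639): 30% coinsurance on £10639 = £3191.70. Cost to member: £3191.70. OOP to date £6172.30.
#4 (£653): deductible met; 30% of £653 = £195.90. Cost to member: £195.90. OOP to date £6368.20.
#5 (£11466): deductible already satisfied, so member's share is 30% × £11466 = £3439.80. Adding that to £6368.20 gives £9808, past the £8100 cap; member pays only £8100 − £6368.20 = £1731.80.

£1731.80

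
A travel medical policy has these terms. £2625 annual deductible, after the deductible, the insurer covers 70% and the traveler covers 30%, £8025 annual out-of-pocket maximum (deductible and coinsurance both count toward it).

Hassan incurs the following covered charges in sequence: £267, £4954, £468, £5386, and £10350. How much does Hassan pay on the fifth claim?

£2865

Claim 1 — £267: entire amount goes to the deductible. Cost to traveler: £267. OOP to date £267.
Claim 2 — £4954: £2358 finishes the deductible; £2596 goes to coinsurance; coinsurance £2596 × 30% = £778.80. Traveler pays £3136.80; OOP now £3403.80.
Claim 3 — £468: 30% coinsurance on £468 = £140.40. Traveler pays £140.40; OOP now £3544.20.
Claim 4 — £5386: deductible met; 30% of £5386 = £1615.80. Traveler owes £1615.80 (running OOP £5160).
Claim 5 — £10350: 30% coinsurance on £10350 = £3105. Adding that to £5160 gives £8265, past the £8025 cap; traveler pays only £8025 − £5160 = £2865.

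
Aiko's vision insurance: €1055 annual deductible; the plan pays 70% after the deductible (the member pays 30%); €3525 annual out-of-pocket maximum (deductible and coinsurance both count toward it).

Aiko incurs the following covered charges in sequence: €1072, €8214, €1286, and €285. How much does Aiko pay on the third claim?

Claim 1 (€1072): €1055 finishes the deductible; €17 goes to coinsurance; 30% of €17 = €5.10. Member pays €1060.10; OOP now €1060.10.
Claim 2 (€8214): deductible already satisfied, so member's share is 30% × €8214 = €2464.20. Member owes €2464.20 (running OOP €3524.30).
Claim 3 (€1286): 30% coinsurance on €1286 = €385.80. Adding that to €3524.30 gives €3910.10, past the €3525 cap; member pays only €3525 − €3524.30 = €0.70.

€0.70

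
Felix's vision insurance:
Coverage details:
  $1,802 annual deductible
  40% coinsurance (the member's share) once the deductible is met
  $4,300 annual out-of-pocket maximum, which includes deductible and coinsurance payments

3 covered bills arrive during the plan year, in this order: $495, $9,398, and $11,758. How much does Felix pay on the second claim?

$3,805

Claim 1 — $495: fully absorbed by the deductible. Cost to member: $495. OOP to date $495.
Claim 2 — $9,398: deductible takes $1,307, $8,091 remains; member's 40% is $3,236.40. Together that's $1,307 + $3,236.40 = $4,543.40. Adding that to $495 gives $5,038.40, past the $4,300 cap; member pays only $4,300 − $495 = $3,805.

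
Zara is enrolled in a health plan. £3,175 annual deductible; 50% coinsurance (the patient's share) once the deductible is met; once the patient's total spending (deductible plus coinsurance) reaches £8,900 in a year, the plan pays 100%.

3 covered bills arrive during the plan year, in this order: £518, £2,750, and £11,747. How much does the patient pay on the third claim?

Claim 1 (£518): fully absorbed by the deductible. Patient owes £518 (running OOP £518).
Claim 2 (£2,750): £2,657 to deductible, leaving £93; coinsurance £93 × 50% = £46.50. Patient pays £2,703.50; OOP now £3,221.50.
Claim 3 (£11,747): deductible met; 50% of £11,747 = £5,873.50. Adding that to £3,221.50 gives £9,095, past the £8,900 cap; patient pays only £8,900 − £3,221.50 = £5,678.50.

£5,678.50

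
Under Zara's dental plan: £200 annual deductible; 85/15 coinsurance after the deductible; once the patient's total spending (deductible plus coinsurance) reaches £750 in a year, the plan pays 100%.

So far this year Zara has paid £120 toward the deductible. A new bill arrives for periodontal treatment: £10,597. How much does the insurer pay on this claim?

Remaining deductible: £200 − £120 = £80.
After the £80 deductible portion, £10,597 − £80 = £10,517 is subject to coinsurance.
Patient's 15% share of £10,517 is £1,577.55.
That puts the patient's cost at £80 + £1,577.55 = £1,657.55 before any cap.
Year-to-date out-of-pocket would reach £120 + £1,657.55 = £1,777.55, above the £750 maximum, so the patient pays only £750 − £120 = £630.
The insurer covers the remainder: £10,597 − £630 = £9,967.

£9,967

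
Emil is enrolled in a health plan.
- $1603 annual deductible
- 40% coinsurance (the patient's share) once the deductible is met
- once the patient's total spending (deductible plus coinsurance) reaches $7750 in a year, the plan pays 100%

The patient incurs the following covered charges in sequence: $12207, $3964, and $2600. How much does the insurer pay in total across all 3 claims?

$11021

#1 ($12207): $1603 to deductible, leaving $10604; patient's 40% is $4241.60. Patient pays $5844.60; OOP now $5844.60. Insurer: $12207 − $5844.60 = $6362.40.
#2 ($3964): deductible met; 40% of $3964 = $1585.60. Patient owes $1585.60 (running OOP $7430.20). Plan pays $3964 − $1585.60 = $2378.40.
#3 ($2600): deductible already satisfied, so patient's share is 40% × $2600 = $1040. OOP would hit $8470.20 > $7750, so the cap limits the patient to $7750 − $7430.20 = $319.80. Insurer: $2600 − $319.80 = $2280.20.
Insurer total: $6362.40 + $2378.40 + $2280.20 = $11021.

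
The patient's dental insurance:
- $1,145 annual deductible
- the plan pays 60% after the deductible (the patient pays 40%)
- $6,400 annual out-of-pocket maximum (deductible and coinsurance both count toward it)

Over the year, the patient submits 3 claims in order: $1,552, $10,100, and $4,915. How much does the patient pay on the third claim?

Bill 1, $1,552: deductible takes $1,145, $407 remains; coinsurance $407 × 40% = $162.80. Cost to patient: $1,307.80. OOP to date $1,307.80.
Bill 2, $10,100: deductible met; 40% of $10,100 = $4,040. Patient pays $4,040; OOP now $5,347.80.
Bill 3, $4,915: deductible already satisfied, so patient's share is 40% × $4,915 = $1,966. Adding that to $5,347.80 gives $7,313.80, past the $6,400 cap; patient pays only $6,400 − $5,347.80 = $1,052.20.

$1,052.20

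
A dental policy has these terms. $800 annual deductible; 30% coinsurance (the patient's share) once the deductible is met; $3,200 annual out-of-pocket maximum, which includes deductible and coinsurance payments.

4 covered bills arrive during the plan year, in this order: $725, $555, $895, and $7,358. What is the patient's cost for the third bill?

Bill 1, $725: all of it applies to the deductible. Cost to patient: $725. OOP to date $725.
Bill 2, $555: $75 finishes the deductible; $480 goes to coinsurance; 30% of $480 = $144. Patient owes $219 (running OOP $944).
Bill 3, $895: deductible met; 30% of $895 = $268.50. Patient owes $268.50 (running OOP $1,212.50).

$268.50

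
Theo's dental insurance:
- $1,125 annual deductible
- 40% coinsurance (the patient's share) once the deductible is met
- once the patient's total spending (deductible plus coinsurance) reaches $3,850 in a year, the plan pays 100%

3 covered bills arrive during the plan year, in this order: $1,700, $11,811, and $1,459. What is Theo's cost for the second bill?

#1 ($1,700): deductible takes $1,125, $575 remains; coinsurance $575 × 40% = $230. Patient pays $1,355; OOP now $1,355.
#2 ($11,811): deductible met; 40% of $11,811 = $4,724.40. OOP would hit $6,079.40 > $3,850, so the cap limits the patient to $3,850 − $1,355 = $2,495.

$2,495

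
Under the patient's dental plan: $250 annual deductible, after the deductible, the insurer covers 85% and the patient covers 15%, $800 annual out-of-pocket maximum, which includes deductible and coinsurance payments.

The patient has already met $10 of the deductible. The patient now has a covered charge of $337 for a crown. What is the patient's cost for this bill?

$254.55

Deductible still to meet: $250 − $10 = $240.
After the $240 deductible portion, $337 − $240 = $97 is subject to coinsurance.
15% of $97 = $14.55 falls to the patient.
Patient responsibility before any cap: $240 + $14.55 = $254.55.
Total out-of-pocket so far would be $10 + $254.55 = $264.55, below the $800 cap — no reduction.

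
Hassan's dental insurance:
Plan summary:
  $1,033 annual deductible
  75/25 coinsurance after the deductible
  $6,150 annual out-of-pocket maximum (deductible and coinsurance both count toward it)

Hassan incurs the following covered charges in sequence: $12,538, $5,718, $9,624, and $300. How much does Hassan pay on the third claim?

#1 ($12,538): $1,033 to deductible, leaving $11,505; coinsurance $11,505 × 25% = $2,876.25. Patient owes $3,909.25 (running OOP $3,909.25).
#2 ($5,718): deductible met; 25% of $5,718 = $1,429.50. Cost to patient: $1,429.50. OOP to date $5,338.75.
#3 ($9,624): deductible already satisfied, so patient's share is 25% × $9,624 = $2,406. Adding that to $5,338.75 gives $7,744.75, past the $6,150 cap; patient pays only $6,150 − $5,338.75 = $811.25.

$811.25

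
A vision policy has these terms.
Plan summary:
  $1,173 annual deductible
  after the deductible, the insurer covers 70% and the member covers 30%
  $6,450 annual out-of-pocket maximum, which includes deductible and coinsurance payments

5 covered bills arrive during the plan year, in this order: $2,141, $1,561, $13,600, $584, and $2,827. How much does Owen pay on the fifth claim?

Bill 1, $2,141: $1,173 finishes the deductible; $968 goes to coinsurance; 30% of $968 = $290.40. Member owes $1,463.40 (running OOP $1,463.40).
Bill 2, $1,561: deductible met; 30% of $1,561 = $468.30. Member pays $468.30; OOP now $1,931.70.
Bill 3, $13,600: deductible met; 30% of $13,600 = $4,080. Member pays $4,080; OOP now $6,011.70.
Bill 4, $584: 30% coinsurance on $584 = $175.20. Member owes $175.20 (running OOP $6,186.90).
Bill 5, $2,827: deductible met; 30% of $2,827 = $848.10. That would push OOP to $7,035, over the $6,450 cap, so member pays $6,450 − $6,186.90 = $263.10.

$263.10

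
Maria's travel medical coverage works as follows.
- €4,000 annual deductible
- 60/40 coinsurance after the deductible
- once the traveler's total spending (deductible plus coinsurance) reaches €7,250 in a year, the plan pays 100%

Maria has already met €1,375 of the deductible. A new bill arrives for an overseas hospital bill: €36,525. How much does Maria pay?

€5,875

Remaining deductible: €4,000 − €1,375 = €2,625.
After the €2,625 deductible portion, €36,525 − €2,625 = €33,900 is subject to coinsurance.
Coinsurance: €33,900 × 40% = €13,560.
That puts the traveler's cost at €2,625 + €13,560 = €16,185 before any cap.
That would bring total out-of-pocket to €17,560, past the €7,250 cap. The traveler is capped at €7,250 − €1,375 = €5,875 on this claim.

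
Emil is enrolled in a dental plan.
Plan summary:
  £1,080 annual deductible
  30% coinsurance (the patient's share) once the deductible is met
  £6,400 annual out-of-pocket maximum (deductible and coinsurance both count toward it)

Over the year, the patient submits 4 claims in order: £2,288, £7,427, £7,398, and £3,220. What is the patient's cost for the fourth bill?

Claim 1 (£2,288): £1,080 finishes the deductible; £1,208 goes to coinsurance; patient's 30% is £362.40. Patient owes £1,442.40 (running OOP £1,442.40).
Claim 2 (£7,427): deductible met; 30% of £7,427 = £2,228.10. Cost to patient: £2,228.10. OOP to date £3,670.50.
Claim 3 (£7,398): deductible already satisfied, so patient's share is 30% × £7,398 = £2,219.40. Cost to patient: £2,219.40. OOP to date £5,889.90.
Claim 4 (£3,220): 30% coinsurance on £3,220 = £966. Adding that to £5,889.90 gives £6,855.90, past the £6,400 cap; patient pays only £6,400 − £5,889.90 = £510.10.

£510.10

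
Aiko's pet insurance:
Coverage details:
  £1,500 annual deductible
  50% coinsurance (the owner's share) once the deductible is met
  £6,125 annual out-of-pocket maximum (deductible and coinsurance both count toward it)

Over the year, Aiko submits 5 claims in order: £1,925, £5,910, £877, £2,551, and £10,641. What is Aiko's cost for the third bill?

Claim 1 (£1,925): £1,500 finishes the deductible; £425 goes to coinsurance; owner's 50% is £212.50. Owner pays £1,712.50; OOP now £1,712.50.
Claim 2 (£5,910): deductible met; 50% of £5,910 = £2,955. Owner owes £2,955 (running OOP £4,667.50).
Claim 3 (£877): 50% coinsurance on £877 = £438.50. Owner pays £438.50; OOP now £5,106.

£438.50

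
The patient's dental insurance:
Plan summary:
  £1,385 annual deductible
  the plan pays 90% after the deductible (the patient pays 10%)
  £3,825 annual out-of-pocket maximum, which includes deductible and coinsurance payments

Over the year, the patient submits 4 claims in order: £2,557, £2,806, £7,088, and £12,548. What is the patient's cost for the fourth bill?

Claim 1 — £2,557: deductible takes £1,385, £1,172 remains; 10% of £1,172 = £117.20. Patient pays £1,502.20; OOP now £1,502.20.
Claim 2 — £2,806: deductible already satisfied, so patient's share is 10% × £2,806 = £280.60. Patient owes £280.60 (running OOP £1,782.80).
Claim 3 — £7,088: 10% coinsurance on £7,088 = £708.80. Patient owes £708.80 (running OOP £2,491.60).
Claim 4 — £12,548: deductible already satisfied, so patient's share is 10% × £12,548 = £1,254.80. Patient pays £1,254.80; OOP now £3,746.40.

£1,254.80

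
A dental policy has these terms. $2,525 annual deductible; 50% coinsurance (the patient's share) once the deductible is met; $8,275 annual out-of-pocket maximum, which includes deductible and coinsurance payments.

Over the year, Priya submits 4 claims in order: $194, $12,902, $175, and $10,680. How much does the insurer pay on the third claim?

Claim 1 — $194: fully absorbed by the deductible. Cost to patient: $194. OOP to date $194. Plan pays $194 − $194 = $0.
Claim 2 — $12,902: deductible takes $2,331, $10,571 remains; 50% of $10,571 = $5,285.50. Cost to patient: $7,616.50. OOP to date $7,810.50. Insurer: $12,902 − $7,616.50 = $5,285.50.
Claim 3 — $175: 50% coinsurance on $175 = $87.50. Patient pays $87.50; OOP now $7,898. Insurer: $175 − $87.50 = $87.50.

$87.50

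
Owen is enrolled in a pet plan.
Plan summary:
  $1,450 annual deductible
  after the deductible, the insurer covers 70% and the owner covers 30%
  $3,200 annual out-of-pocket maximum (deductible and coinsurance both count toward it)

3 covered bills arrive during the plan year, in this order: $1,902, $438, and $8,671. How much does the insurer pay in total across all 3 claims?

Claim 1 — $1,902: deductible takes $1,450, $452 remains; coinsurance $452 × 30% = $135.60. Cost to owner: $1,585.60. OOP to date $1,585.60. Plan pays $1,902 − $1,585.60 = $316.40.
Claim 2 — $438: deductible met; 30% of $438 = $131.40. Owner pays $131.40; OOP now $1,717. Plan pays $438 − $131.40 = $306.60.
Claim 3 — $8,671: deductible already satisfied, so owner's share is 30% × $8,671 = $2,601.30. Adding that to $1,717 gives $4,318.30, past the $3,200 cap; owner pays only $3,200 − $1,717 = $1,483. Insurer: $8,671 − $1,483 = $7,188.
Insurer total: $316.40 + $306.60 + $7,188 = $7,811.

$7,811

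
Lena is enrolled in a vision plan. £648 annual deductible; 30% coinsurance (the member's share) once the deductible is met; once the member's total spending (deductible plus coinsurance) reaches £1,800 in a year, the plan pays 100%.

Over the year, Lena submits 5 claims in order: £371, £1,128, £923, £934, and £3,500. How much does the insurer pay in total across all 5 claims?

Bill 1, £371: fully absorbed by the deductible. Member pays £371; OOP now £371. Insurer: £371 − £371 = £0.
Bill 2, £1,128: £277 to deductible, leaving £851; member's 30% is £255.30. Member owes £532.30 (running OOP £903.30). Insurer: £1,128 − £532.30 = £595.70.
Bill 3, £923: deductible already satisfied, so member's share is 30% × £923 = £276.90. Member owes £276.90 (running OOP £1,180.20). Insurer: £923 − £276.90 = £646.10.
Bill 4, £934: deductible already satisfied, so member's share is 30% × £934 = £280.20. Cost to member: £280.20. OOP to date £1,460.40. Plan pays £934 − £280.20 = £653.80.
Bill 5, £3,500: deductible met; 30% of £3,500 = £1,050. Adding that to £1,460.40 gives £2,510.40, past the £1,800 cap; member pays only £1,800 − £1,460.40 = £339.60. Insurer: £3,500 − £339.60 = £3,160.40.
Insurer total: £0 + £595.70 + £646.10 + £653.80 + £3,160.40 = £5,056.

£5,056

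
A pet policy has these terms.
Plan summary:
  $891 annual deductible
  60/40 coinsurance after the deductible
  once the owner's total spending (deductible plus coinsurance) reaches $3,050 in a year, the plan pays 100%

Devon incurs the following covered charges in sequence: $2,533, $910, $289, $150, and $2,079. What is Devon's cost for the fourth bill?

Bill 1, $2,533: $891 to deductible, leaving $1,642; coinsurance $1,642 × 40% = $656.80. Cost to owner: $1,547.80. OOP to date $1,547.80.
Bill 2, $910: deductible already satisfied, so owner's share is 40% × $910 = $364. Cost to owner: $364. OOP to date $1,911.80.
Bill 3, $289: 40% coinsurance on $289 = $115.60. Owner pays $115.60; OOP now $2,027.40.
Bill 4, $150: deductible met; 40% of $150 = $60. Owner owes $60 (running OOP $2,087.40).

$60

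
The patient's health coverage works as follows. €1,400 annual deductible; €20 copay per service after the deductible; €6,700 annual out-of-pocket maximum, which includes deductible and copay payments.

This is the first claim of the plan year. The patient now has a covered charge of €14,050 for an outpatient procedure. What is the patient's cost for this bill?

Deductible not yet touched, so the first €1,400 of the bill goes to the deductible.
The remaining €12,650 (= €14,050 − €1,400) moves to the copay.
Copay on this service: €20.
So the patient owes €1,400 + €20 = €1,420 before any cap.
Year-to-date out-of-pocket becomes €0 + €1,420 = €1,420, still under the €6,700 maximum, so no cap applies.

€1,420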